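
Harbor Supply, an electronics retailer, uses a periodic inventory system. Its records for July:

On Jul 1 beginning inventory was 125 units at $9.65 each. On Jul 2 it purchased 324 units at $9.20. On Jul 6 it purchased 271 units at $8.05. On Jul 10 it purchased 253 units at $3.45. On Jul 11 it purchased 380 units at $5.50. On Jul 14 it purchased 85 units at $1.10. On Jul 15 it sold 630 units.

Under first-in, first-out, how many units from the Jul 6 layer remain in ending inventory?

90

Jul 15, 630 sold [FIFO — oldest first]: 125 @ $9.65 + 324 @ $9.20 + 181 @ $8.05 = $5,644.10
Ending inventory: 90 @ $8.05 + 253 @ $3.45 + 380 @ $5.50 + 85 @ $1.10 = $3,780.85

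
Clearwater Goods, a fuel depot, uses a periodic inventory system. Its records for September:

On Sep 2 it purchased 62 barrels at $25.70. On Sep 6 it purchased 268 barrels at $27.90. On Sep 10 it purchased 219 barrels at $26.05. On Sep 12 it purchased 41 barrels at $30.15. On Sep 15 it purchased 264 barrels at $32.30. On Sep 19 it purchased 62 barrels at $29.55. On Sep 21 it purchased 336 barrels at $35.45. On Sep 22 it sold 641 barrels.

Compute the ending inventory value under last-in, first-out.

Sep 22, 641 sold [LIFO — newest first]: 336 @ $35.45 + 62 @ $29.55 + 243 @ $32.30 = $21,592.20
Ending inventory: 62 @ $25.70 + 268 @ $27.90 + 219 @ $26.05 + 41 @ $30.15 + 21 @ $32.30 = $16,690.00

Ending inventory = $16,690.00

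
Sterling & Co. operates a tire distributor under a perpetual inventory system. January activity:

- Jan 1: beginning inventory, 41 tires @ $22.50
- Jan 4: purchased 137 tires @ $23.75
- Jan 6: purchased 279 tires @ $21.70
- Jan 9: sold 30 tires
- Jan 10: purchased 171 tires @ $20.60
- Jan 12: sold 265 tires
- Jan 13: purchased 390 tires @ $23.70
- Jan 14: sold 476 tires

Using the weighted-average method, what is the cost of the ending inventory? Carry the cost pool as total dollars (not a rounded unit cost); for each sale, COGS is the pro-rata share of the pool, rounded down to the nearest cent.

After Jan 1: 41 on hand, pool $922.50 (≈ $22.5000 each)
After Jan 4: 178 on hand, pool $4,176.25 (≈ $23.4621 each)
After Jan 6: 457 on hand, pool $10,230.55 (≈ $22.3863 each)
Jan 9, sell 30: 30/457 × $10,230.55 → $671.58
After Jan 10: 598 on hand, pool $13,081.57 (≈ $21.8755 each)
Jan 12, sell 265: 265/598 × $13,081.57 → $5,797.01
After Jan 13: 723 on hand, pool $16,527.56 (≈ $22.8597 each)
Jan 14, sell 476: 476/723 × $16,527.56 → $10,881.21
Total COGS = $671.58 + $5,797.01 + $10,881.21 = $17,349.80
Ending inventory (cost pool remaining) = $5,646.35
Check: goods available $22,996.15 = COGS $17,349.80 + ending $5,646.35

Ending inventory = $5,646.35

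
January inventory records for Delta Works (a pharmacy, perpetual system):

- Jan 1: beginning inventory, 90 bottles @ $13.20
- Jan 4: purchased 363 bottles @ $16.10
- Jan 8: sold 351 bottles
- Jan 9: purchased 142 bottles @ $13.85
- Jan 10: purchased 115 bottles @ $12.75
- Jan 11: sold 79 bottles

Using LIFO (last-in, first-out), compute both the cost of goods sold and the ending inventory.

Jan 8, 351 sold [LIFO — newest first]: 351 @ $16.10 = $5,651.10
Jan 11, 79 sold [LIFO — newest first]: 79 @ $12.75 = $1,007.25
Total COGS = $5,651.10 + $1,007.25 = $6,658.35
Ending inventory: 90 @ $13.20 + 12 @ $16.10 + 142 @ $13.85 + 36 @ $12.75 = $3,806.90
Check: goods available $10,465.25 = COGS $6,658.35 + ending $3,806.90

COGS = $6,658.35; ending inventory = $3,806.90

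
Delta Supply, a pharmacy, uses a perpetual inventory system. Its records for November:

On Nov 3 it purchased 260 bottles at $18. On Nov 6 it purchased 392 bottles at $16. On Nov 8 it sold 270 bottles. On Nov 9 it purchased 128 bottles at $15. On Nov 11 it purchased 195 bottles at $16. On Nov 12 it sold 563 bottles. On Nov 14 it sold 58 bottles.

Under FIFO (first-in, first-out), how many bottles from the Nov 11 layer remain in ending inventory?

84

Nov 8, 270 sold [FIFO — oldest first]: 260 @ $18 + 10 @ $16 = $4,840
Nov 12, 563 sold [FIFO — oldest first]: 382 @ $16 + 128 @ $15 + 53 @ $16 = $8,880
Nov 14, 58 sold [FIFO — oldest first]: 58 @ $16 = $928
Total COGS = $4,840 + $8,880 + $928 = $14,648
Ending inventory: 84 @ $16 = $1,344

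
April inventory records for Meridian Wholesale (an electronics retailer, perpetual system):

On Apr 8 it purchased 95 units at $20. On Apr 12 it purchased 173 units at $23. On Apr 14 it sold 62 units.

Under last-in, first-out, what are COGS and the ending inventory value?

Apr 14, 62 sold [LIFO — newest first]: 62 @ $23 = $1,426
Ending inventory: 95 @ $20 + 111 @ $23 = $4,453

COGS = $1,426; ending inventory = $4,453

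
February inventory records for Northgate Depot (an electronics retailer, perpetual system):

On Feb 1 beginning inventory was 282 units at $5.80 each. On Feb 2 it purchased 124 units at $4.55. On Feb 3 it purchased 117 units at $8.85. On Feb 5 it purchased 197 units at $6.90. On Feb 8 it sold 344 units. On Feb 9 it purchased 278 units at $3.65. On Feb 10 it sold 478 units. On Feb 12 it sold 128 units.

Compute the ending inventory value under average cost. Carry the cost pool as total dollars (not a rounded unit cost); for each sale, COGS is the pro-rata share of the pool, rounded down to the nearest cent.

After Feb 1: 282 on hand, pool $1,635.60 (≈ $5.8000 each)
After Feb 2: 406 on hand, pool $2,199.80 (≈ $5.4182 each)
After Feb 3: 523 on hand, pool $3,235.25 (≈ $6.1859 each)
After Feb 5: 720 on hand, pool $4,594.55 (≈ $6.3813 each)
Feb 8, sell 344: 344/720 × $4,594.55 → $2,195.17
After Feb 9: 654 on hand, pool $3,414.08 (≈ $5.2203 each)
Feb 10, sell 478: 478/654 × $3,414.08 → $2,495.30
Feb 12, sell 128: 128/176 × $918.78 → $668.20
Total COGS = $2,195.17 + $2,495.30 + $668.20 = $5,358.67
Ending inventory (cost pool remaining) = $250.58

Ending inventory = $250.58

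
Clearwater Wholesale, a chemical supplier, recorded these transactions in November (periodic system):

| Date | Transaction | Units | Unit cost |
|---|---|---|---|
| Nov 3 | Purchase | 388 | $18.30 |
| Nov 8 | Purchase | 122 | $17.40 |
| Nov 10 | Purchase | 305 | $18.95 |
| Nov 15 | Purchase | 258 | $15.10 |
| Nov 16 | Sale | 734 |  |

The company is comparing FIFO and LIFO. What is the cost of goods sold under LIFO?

COGS = $12,695.05

FIFO COGS: 388 @ $18.30 + 122 @ $17.40 + 224 @ $18.95 = $13,468.00
LIFO COGS: 258 @ $15.10 + 305 @ $18.95 + 122 @ $17.40 + 49 @ $18.30 = $12,695.05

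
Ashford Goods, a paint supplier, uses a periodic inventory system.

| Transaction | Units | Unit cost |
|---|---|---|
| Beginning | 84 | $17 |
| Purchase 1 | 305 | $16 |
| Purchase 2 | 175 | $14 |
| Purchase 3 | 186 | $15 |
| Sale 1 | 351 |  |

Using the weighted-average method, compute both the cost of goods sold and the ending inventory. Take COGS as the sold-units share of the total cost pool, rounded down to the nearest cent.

Sale 1, sell 351: 351/750 × $11,548.00 → $5,404.46
Ending inventory (cost pool remaining) = $6,143.54
Check: goods available $11,548.00 = COGS $5,404.46 + ending $6,143.54

COGS = $5,404.46; ending inventory = $6,143.54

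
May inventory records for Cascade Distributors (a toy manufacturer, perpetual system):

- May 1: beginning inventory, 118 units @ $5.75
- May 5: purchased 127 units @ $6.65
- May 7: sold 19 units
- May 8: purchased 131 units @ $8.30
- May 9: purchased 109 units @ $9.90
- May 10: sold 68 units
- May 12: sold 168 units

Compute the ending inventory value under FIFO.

Ending inventory = $2,083.40

May 7, 19 sold [FIFO — oldest first]: 19 @ $5.75 = $109.25
May 10, 68 sold [FIFO — oldest first]: 68 @ $5.75 = $391.00
May 12, 168 sold [FIFO — oldest first]: 31 @ $5.75 + 127 @ $6.65 + 10 @ $8.30 = $1,105.80
Total COGS = $109.25 + $391.00 + $1,105.80 = $1,606.05
Ending inventory: 121 @ $8.30 + 109 @ $9.90 = $2,083.40
Check: goods available $3,689.45 = COGS $1,606.05 + ending $2,083.40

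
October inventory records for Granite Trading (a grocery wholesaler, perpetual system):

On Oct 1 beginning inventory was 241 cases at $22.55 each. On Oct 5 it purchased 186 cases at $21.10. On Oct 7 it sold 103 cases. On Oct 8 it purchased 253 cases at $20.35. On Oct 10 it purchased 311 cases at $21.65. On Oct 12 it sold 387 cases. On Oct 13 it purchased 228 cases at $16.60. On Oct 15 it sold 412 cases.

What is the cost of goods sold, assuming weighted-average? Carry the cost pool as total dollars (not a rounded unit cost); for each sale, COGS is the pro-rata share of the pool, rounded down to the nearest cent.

After Oct 1: 241 on hand, pool $5,434.55 (≈ $22.5500 each)
After Oct 5: 427 on hand, pool $9,359.15 (≈ $21.9184 each)
Oct 7, sell 103: 103/427 × $9,359.15 → $2,257.59
After Oct 8: 577 on hand, pool $12,250.11 (≈ $21.2307 each)
After Oct 10: 888 on hand, pool $18,983.26 (≈ $21.3775 each)
Oct 12, sell 387: 387/888 × $18,983.26 → $8,273.10
After Oct 13: 729 on hand, pool $14,494.96 (≈ $19.8833 each)
Oct 15, sell 412: 412/729 × $14,494.96 → $8,191.93
Total COGS = $2,257.59 + $8,273.10 + $8,191.93 = $18,722.62
Ending inventory (cost pool remaining) = $6,303.03

COGS = $18,722.62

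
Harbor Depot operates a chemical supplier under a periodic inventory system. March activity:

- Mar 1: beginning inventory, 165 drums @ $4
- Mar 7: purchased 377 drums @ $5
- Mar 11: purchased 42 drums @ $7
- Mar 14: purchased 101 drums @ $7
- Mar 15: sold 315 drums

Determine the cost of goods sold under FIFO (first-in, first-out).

COGS = $1,410

Mar 15, 315 sold [FIFO — oldest first]: 165 @ $4 + 150 @ $5 = $1,410
Ending inventory: 227 @ $5 + 42 @ $7 + 101 @ $7 = $2,136
Check: goods available $3,546 = COGS $1,410 + ending $2,136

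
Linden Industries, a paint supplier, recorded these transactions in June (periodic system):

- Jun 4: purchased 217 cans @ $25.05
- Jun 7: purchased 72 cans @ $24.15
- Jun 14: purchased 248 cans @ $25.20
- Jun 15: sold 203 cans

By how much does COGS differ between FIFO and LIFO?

FIFO COGS: 203 @ $25.05 = $5,085.15
LIFO COGS: 203 @ $25.20 = $5,115.60
Difference = |$5,085.15 − $5,115.60| = $30.45

$30.45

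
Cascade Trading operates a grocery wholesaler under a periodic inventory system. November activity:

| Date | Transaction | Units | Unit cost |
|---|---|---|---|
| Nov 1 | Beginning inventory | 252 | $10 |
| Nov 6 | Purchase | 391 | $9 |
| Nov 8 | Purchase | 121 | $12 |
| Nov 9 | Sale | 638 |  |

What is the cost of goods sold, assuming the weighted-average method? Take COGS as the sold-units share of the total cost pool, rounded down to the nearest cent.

Nov 9, sell 638: 638/764 × $7,491.00 → $6,255.57
Ending inventory (cost pool remaining) = $1,235.43

COGS = $6,255.57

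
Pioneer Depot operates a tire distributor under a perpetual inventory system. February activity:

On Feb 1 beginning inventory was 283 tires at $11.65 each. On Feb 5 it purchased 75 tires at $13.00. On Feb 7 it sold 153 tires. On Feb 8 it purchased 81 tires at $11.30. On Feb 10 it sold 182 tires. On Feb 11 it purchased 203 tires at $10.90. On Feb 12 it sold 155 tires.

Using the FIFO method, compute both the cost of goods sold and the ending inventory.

Feb 7, 153 sold [FIFO — oldest first]: 153 @ $11.65 = $1,782.45
Feb 10, 182 sold [FIFO — oldest first]: 130 @ $11.65 + 52 @ $13.00 = $2,190.50
Feb 12, 155 sold [FIFO — oldest first]: 23 @ $13.00 + 81 @ $11.30 + 51 @ $10.90 = $1,770.20
Total COGS = $1,782.45 + $2,190.50 + $1,770.20 = $5,743.15
Ending inventory: 152 @ $10.90 = $1,656.80
Check: goods available $7,399.95 = COGS $5,743.15 + ending $1,656.80

COGS = $5,743.15; ending inventory = $1,656.80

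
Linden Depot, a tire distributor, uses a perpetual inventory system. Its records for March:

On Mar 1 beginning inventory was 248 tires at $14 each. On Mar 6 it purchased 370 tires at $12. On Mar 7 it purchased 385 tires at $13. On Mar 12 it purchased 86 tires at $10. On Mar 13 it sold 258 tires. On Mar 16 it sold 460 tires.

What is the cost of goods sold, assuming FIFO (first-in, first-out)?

COGS = $9,212

Mar 13, 258 sold [FIFO — oldest first]: 248 @ $14 + 10 @ $12 = $3,592
Mar 16, 460 sold [FIFO — oldest first]: 360 @ $12 + 100 @ $13 = $5,620
Total COGS = $3,592 + $5,620 = $9,212
Ending inventory: 285 @ $13 + 86 @ $10 = $4,565
Check: goods available $13,777 = COGS $9,212 + ending $4,565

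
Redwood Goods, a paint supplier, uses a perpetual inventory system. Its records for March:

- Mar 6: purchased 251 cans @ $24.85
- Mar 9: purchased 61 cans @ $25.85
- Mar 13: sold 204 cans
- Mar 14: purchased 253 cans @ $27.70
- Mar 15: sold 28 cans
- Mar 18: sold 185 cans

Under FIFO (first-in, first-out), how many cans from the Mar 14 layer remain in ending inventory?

Mar 13, 204 sold [FIFO — oldest first]: 204 @ $24.85 = $5,069.40
Mar 15, 28 sold [FIFO — oldest first]: 28 @ $24.85 = $695.80
Mar 18, 185 sold [FIFO — oldest first]: 19 @ $24.85 + 61 @ $25.85 + 105 @ $27.70 = $4,957.50
Total COGS = $5,069.40 + $695.80 + $4,957.50 = $10,722.70
Ending inventory: 148 @ $27.70 = $4,099.60
Check: goods available $14,822.30 = COGS $10,722.70 + ending $4,099.60

148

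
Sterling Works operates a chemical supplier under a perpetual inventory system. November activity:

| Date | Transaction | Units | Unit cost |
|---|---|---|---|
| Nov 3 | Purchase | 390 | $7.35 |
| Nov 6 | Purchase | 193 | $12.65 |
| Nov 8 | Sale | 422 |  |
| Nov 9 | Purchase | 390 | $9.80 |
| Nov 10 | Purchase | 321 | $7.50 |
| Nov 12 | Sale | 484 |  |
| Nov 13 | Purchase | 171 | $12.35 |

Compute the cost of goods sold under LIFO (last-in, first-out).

Nov 8, 422 sold [LIFO — newest first]: 193 @ $12.65 + 229 @ $7.35 = $4,124.60
Nov 12, 484 sold [LIFO — newest first]: 321 @ $7.50 + 163 @ $9.80 = $4,004.90
Total COGS = $4,124.60 + $4,004.90 = $8,129.50
Ending inventory: 161 @ $7.35 + 227 @ $9.80 + 171 @ $12.35 = $5,519.80
Check: goods available $13,649.30 = COGS $8,129.50 + ending $5,519.80

COGS = $8,129.50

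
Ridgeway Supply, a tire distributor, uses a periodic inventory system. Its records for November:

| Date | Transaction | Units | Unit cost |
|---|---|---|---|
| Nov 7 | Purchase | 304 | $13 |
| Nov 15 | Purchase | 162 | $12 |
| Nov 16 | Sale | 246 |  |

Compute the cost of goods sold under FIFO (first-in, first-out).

Nov 16, 246 sold [FIFO — oldest first]: 246 @ $13 = $3,198
Ending inventory: 58 @ $13 + 162 @ $12 = $2,698

COGS = $3,198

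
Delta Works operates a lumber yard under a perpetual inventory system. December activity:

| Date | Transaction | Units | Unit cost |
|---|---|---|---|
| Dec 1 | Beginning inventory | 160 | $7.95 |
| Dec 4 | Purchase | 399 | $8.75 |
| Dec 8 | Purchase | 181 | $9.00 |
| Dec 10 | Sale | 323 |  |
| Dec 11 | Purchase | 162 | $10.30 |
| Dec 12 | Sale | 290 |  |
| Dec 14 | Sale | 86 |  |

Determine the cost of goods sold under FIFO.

Dec 10, 323 sold [FIFO — oldest first]: 160 @ $7.95 + 163 @ $8.75 = $2,698.25
Dec 12, 290 sold [FIFO — oldest first]: 236 @ $8.75 + 54 @ $9.00 = $2,551.00
Dec 14, 86 sold [FIFO — oldest first]: 86 @ $9.00 = $774.00
Total COGS = $2,698.25 + $2,551.00 + $774.00 = $6,023.25
Ending inventory: 41 @ $9.00 + 162 @ $10.30 = $2,037.60

COGS = $6,023.25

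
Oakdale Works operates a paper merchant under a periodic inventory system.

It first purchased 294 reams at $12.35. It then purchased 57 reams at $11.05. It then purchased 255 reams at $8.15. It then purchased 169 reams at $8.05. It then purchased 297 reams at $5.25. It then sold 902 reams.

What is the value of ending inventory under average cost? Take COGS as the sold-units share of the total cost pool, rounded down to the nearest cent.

Sale 1, sell 902: 902/1072 × $9,258.70 → $7,790.43
Ending inventory (cost pool remaining) = $1,468.27
Check: goods available $9,258.70 = COGS $7,790.43 + ending $1,468.27

Ending inventory = $1,468.27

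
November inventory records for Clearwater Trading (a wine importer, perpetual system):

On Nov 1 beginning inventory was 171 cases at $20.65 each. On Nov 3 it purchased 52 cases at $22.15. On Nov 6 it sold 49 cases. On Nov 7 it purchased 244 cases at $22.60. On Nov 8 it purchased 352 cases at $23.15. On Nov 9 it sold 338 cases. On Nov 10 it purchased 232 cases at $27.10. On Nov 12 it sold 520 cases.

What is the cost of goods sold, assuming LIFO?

COGS = $21,659.75

Nov 6, 49 sold [LIFO — newest first]: 49 @ $22.15 = $1,085.35
Nov 9, 338 sold [LIFO — newest first]: 338 @ $23.15 = $7,824.70
Nov 12, 520 sold [LIFO — newest first]: 232 @ $27.10 + 14 @ $23.15 + 244 @ $22.60 + 3 @ $22.15 + 27 @ $20.65 = $12,749.70
Total COGS = $1,085.35 + $7,824.70 + $12,749.70 = $21,659.75
Ending inventory: 144 @ $20.65 = $2,973.60
Check: goods available $24,633.35 = COGS $21,659.75 + ending $2,973.60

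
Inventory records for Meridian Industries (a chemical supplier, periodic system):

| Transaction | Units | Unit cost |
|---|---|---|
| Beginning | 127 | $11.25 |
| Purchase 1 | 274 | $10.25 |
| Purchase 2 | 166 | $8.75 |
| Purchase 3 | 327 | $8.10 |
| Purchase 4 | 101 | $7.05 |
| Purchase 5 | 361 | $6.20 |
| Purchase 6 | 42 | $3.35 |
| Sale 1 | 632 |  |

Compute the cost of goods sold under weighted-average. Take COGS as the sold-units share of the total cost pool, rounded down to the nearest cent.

Sale 1, sell 632: 632/1398 × $11,429.40 → $5,166.93
Ending inventory (cost pool remaining) = $6,262.47

COGS = $5,166.93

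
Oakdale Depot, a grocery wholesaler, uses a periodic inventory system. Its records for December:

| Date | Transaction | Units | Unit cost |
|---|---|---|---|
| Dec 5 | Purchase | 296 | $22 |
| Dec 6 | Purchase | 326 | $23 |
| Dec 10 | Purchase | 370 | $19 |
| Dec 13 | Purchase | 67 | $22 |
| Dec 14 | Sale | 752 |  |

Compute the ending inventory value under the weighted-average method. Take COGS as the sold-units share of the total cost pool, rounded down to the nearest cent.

Ending inventory = $6,526.73

Dec 14, sell 752: 752/1059 × $22,514.00 → $15,987.27
Ending inventory (cost pool remaining) = $6,526.73
Check: goods available $22,514.00 = COGS $15,987.27 + ending $6,526.73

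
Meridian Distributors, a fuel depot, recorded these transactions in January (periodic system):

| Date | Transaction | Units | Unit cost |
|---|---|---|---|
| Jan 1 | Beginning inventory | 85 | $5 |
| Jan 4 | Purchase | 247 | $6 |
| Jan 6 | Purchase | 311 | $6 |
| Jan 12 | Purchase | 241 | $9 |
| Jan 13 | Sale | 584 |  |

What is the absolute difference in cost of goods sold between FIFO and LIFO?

FIFO COGS: 85 @ $5 + 247 @ $6 + 252 @ $6 = $3,419
LIFO COGS: 241 @ $9 + 311 @ $6 + 32 @ $6 = $4,227
Difference = |$3,419 − $4,227| = $808

$808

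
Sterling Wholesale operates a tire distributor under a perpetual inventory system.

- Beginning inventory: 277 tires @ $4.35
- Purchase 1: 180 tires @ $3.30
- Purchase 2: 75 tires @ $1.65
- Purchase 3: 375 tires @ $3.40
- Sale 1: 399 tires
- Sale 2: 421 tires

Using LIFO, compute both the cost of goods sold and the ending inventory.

COGS = $2,819.25; ending inventory = $378.45

Sale 1 (399) [LIFO — newest first]: 375 @ $3.40 + 24 @ $1.65 = $1,314.60
Sale 2 (421) [LIFO — newest first]: 51 @ $1.65 + 180 @ $3.30 + 190 @ $4.35 = $1,504.65
Total COGS = $1,314.60 + $1,504.65 = $2,819.25
Ending inventory: 87 @ $4.35 = $378.45
Check: goods available $3,197.70 = COGS $2,819.25 + ending $378.45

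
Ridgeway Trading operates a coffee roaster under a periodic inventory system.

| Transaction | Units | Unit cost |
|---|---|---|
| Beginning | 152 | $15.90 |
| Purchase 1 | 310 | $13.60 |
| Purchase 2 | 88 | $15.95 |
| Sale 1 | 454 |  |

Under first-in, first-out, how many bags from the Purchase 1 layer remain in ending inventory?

Sale 1 (454) [FIFO — oldest first]: 152 @ $15.90 + 302 @ $13.60 = $6,524.00
Ending inventory: 8 @ $13.60 + 88 @ $15.95 = $1,512.40

8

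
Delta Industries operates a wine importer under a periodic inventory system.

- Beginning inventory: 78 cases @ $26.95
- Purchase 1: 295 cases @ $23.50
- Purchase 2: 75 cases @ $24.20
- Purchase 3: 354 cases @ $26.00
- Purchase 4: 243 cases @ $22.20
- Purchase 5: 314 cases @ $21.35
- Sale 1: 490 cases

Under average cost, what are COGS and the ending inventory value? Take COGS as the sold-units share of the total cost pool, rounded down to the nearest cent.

Sale 1, sell 490: 490/1359 × $32,152.10 → $11,592.73
Ending inventory (cost pool remaining) = $20,559.37
Check: goods available $32,152.10 = COGS $11,592.73 + ending $20,559.37

COGS = $11,592.73; ending inventory = $20,559.37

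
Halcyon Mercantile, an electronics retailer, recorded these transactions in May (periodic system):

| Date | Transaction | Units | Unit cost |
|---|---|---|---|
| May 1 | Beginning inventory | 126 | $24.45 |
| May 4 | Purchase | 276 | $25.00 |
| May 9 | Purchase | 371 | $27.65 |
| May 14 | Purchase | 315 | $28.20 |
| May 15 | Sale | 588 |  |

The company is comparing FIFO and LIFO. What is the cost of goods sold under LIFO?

COGS = $16,431.45

FIFO COGS: 126 @ $24.45 + 276 @ $25.00 + 186 @ $27.65 = $15,123.60
LIFO COGS: 315 @ $28.20 + 273 @ $27.65 = $16,431.45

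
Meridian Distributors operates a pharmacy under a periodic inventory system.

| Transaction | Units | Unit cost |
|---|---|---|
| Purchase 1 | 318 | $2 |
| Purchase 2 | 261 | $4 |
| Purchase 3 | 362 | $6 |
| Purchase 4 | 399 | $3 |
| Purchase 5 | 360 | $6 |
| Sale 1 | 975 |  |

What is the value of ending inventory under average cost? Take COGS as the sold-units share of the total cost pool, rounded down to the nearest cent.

Sale 1, sell 975: 975/1700 × $7,209.00 → $4,134.57
Ending inventory (cost pool remaining) = $3,074.43

Ending inventory = $3,074.43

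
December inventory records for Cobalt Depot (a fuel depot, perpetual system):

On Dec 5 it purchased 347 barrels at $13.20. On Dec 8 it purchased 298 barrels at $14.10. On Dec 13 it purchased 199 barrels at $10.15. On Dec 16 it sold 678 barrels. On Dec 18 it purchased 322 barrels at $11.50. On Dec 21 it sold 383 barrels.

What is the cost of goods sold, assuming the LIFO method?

Dec 16, 678 sold [LIFO — newest first]: 199 @ $10.15 + 298 @ $14.10 + 181 @ $13.20 = $8,610.85
Dec 21, 383 sold [LIFO — newest first]: 322 @ $11.50 + 61 @ $13.20 = $4,508.20
Total COGS = $8,610.85 + $4,508.20 = $13,119.05
Ending inventory: 105 @ $13.20 = $1,386.00
Check: goods available $14,505.05 = COGS $13,119.05 + ending $1,386.00

COGS = $13,119.05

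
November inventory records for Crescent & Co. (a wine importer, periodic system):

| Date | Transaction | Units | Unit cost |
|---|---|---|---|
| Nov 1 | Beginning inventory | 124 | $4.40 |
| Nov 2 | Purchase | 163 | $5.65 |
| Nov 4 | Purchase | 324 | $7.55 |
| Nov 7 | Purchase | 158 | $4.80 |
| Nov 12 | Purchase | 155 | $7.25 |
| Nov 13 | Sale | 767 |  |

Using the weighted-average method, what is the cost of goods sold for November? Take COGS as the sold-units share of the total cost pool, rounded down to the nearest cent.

COGS = $4,810.26

Nov 13, sell 767: 767/924 × $5,794.90 → $4,810.26
Ending inventory (cost pool remaining) = $984.64
Check: goods available $5,794.90 = COGS $4,810.26 + ending $984.64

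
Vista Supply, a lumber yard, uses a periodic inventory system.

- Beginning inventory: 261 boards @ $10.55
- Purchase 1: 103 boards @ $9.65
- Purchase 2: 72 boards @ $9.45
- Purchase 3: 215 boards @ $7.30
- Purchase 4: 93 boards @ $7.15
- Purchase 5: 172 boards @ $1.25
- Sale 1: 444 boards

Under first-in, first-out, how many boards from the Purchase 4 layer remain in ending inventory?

93

Sale 1 (444) [FIFO — oldest first]: 261 @ $10.55 + 103 @ $9.65 + 72 @ $9.45 + 8 @ $7.30 = $4,486.30
Ending inventory: 207 @ $7.30 + 93 @ $7.15 + 172 @ $1.25 = $2,391.05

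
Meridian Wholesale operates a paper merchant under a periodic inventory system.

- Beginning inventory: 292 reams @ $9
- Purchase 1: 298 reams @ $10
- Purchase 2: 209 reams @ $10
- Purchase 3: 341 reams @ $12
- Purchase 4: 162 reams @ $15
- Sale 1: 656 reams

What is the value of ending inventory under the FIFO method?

Sale 1 (656) [FIFO — oldest first]: 292 @ $9 + 298 @ $10 + 66 @ $10 = $6,268
Ending inventory: 143 @ $10 + 341 @ $12 + 162 @ $15 = $7,952
Check: goods available $14,220 = COGS $6,268 + ending $7,952

Ending inventory = $7,952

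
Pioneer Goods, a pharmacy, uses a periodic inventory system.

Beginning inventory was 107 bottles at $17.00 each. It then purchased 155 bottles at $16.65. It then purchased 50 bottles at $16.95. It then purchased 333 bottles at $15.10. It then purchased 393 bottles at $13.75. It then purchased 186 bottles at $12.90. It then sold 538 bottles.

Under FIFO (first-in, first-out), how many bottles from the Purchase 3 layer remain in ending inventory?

107

Sale 1 (538) [FIFO — oldest first]: 107 @ $17.00 + 155 @ $16.65 + 50 @ $16.95 + 226 @ $15.10 = $8,659.85
Ending inventory: 107 @ $15.10 + 393 @ $13.75 + 186 @ $12.90 = $9,418.85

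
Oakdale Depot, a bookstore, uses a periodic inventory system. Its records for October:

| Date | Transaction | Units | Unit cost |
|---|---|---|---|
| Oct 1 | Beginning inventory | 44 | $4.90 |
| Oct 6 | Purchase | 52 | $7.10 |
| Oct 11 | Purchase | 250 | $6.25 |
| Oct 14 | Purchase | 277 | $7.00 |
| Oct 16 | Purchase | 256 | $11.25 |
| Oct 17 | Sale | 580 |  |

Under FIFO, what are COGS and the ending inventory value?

Oct 17, 580 sold [FIFO — oldest first]: 44 @ $4.90 + 52 @ $7.10 + 250 @ $6.25 + 234 @ $7.00 = $3,785.30
Ending inventory: 43 @ $7.00 + 256 @ $11.25 = $3,181.00
Check: goods available $6,966.30 = COGS $3,785.30 + ending $3,181.00

COGS = $3,785.30; ending inventory = $3,181.00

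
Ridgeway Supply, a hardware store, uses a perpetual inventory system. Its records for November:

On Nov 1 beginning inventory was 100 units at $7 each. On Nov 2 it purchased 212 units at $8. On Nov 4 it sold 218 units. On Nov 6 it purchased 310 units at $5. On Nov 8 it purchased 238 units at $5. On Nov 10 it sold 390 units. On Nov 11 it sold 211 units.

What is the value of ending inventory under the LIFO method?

Nov 4, 218 sold [LIFO — newest first]: 212 @ $8 + 6 @ $7 = $1,738
Nov 10, 390 sold [LIFO — newest first]: 238 @ $5 + 152 @ $5 = $1,950
Nov 11, 211 sold [LIFO — newest first]: 158 @ $5 + 53 @ $7 = $1,161
Total COGS = $1,738 + $1,950 + $1,161 = $4,849
Ending inventory: 41 @ $7 = $287

Ending inventory = $287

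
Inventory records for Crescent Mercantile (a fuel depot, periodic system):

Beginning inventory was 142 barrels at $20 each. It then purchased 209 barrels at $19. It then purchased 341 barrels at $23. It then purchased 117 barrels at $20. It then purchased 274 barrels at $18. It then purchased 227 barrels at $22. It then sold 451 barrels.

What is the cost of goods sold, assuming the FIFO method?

COGS = $9,111

Sale 1 (451) [FIFO — oldest first]: 142 @ $20 + 209 @ $19 + 100 @ $23 = $9,111
Ending inventory: 241 @ $23 + 117 @ $20 + 274 @ $18 + 227 @ $22 = $17,809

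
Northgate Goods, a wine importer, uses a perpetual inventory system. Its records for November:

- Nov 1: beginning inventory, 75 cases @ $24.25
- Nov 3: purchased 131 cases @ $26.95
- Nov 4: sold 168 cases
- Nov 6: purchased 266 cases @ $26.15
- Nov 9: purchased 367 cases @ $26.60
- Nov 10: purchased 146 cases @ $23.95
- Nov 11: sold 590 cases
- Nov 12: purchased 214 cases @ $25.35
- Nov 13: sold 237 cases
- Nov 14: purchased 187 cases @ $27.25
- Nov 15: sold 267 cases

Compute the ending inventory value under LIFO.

Nov 4, 168 sold [LIFO — newest first]: 131 @ $26.95 + 37 @ $24.25 = $4,427.70
Nov 11, 590 sold [LIFO — newest first]: 146 @ $23.95 + 367 @ $26.60 + 77 @ $26.15 = $15,272.45
Nov 13, 237 sold [LIFO — newest first]: 214 @ $25.35 + 23 @ $26.15 = $6,026.35
Nov 15, 267 sold [LIFO — newest first]: 187 @ $27.25 + 80 @ $26.15 = $7,187.75
Total COGS = $4,427.70 + $15,272.45 + $6,026.35 + $7,187.75 = $32,914.25
Ending inventory: 38 @ $24.25 + 86 @ $26.15 = $3,170.40

Ending inventory = $3,170.40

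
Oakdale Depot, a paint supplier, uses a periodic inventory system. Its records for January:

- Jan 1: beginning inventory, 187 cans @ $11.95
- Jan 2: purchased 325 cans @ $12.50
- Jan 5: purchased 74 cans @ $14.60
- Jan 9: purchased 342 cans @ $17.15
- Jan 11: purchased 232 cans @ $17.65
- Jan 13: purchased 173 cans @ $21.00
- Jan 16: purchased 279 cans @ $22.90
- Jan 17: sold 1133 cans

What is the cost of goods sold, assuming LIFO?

Jan 17, 1133 sold [LIFO — newest first]: 279 @ $22.90 + 173 @ $21.00 + 232 @ $17.65 + 342 @ $17.15 + 74 @ $14.60 + 33 @ $12.50 = $21,475.10
Ending inventory: 187 @ $11.95 + 292 @ $12.50 = $5,884.65

COGS = $21,475.10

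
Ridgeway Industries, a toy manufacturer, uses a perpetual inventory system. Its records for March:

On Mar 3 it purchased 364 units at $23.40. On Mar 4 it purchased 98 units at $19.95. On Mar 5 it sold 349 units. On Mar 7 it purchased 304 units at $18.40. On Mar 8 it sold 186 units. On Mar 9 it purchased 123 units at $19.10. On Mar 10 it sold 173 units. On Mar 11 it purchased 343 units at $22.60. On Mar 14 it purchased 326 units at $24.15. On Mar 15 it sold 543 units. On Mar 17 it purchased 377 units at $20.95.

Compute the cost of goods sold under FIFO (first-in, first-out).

COGS = $26,626.25

Mar 5, 349 sold [FIFO — oldest first]: 349 @ $23.40 = $8,166.60
Mar 8, 186 sold [FIFO — oldest first]: 15 @ $23.40 + 98 @ $19.95 + 73 @ $18.40 = $3,649.30
Mar 10, 173 sold [FIFO — oldest first]: 173 @ $18.40 = $3,183.20
Mar 15, 543 sold [FIFO — oldest first]: 58 @ $18.40 + 123 @ $19.10 + 343 @ $22.60 + 19 @ $24.15 = $11,627.15
Total COGS = $8,166.60 + $3,649.30 + $3,183.20 + $11,627.15 = $26,626.25
Ending inventory: 307 @ $24.15 + 377 @ $20.95 = $15,312.20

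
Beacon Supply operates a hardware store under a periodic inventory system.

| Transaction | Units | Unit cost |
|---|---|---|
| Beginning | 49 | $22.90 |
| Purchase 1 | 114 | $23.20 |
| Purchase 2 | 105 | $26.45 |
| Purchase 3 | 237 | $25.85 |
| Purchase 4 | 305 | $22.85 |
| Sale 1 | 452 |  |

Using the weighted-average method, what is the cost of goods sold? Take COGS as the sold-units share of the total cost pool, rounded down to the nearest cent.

COGS = $10,959.52

Sale 1, sell 452: 452/810 × $19,639.85 → $10,959.52
Ending inventory (cost pool remaining) = $8,680.33
Check: goods available $19,639.85 = COGS $10,959.52 + ending $8,680.33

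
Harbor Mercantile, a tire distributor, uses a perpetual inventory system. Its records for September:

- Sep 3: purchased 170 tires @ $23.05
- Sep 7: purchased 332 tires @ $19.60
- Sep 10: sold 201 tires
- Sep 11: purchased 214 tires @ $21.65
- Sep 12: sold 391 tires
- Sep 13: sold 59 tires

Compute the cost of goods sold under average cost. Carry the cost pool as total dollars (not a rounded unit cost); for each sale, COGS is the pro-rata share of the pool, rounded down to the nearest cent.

COGS = $13,685.04

After Sep 3: 170 on hand, pool $3,918.50 (≈ $23.0500 each)
After Sep 7: 502 on hand, pool $10,425.70 (≈ $20.7683 each)
Sep 10, sell 201: 201/502 × $10,425.70 → $4,174.43
After Sep 11: 515 on hand, pool $10,884.37 (≈ $21.1347 each)
Sep 12, sell 391: 391/515 × $10,884.37 → $8,263.66
Sep 13, sell 59: 59/124 × $2,620.71 → $1,246.95
Total COGS = $4,174.43 + $8,263.66 + $1,246.95 = $13,685.04
Ending inventory (cost pool remaining) = $1,373.76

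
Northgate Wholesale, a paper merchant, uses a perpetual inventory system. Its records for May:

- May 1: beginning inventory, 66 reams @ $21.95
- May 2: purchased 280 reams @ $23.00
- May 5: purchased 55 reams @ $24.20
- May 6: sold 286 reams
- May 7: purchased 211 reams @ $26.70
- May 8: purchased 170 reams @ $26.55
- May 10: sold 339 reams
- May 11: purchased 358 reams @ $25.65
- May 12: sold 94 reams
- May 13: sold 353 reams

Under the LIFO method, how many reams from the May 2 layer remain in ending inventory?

May 6, 286 sold [LIFO — newest first]: 55 @ $24.20 + 231 @ $23.00 = $6,644.00
May 10, 339 sold [LIFO — newest first]: 170 @ $26.55 + 169 @ $26.70 = $9,025.80
May 12, 94 sold [LIFO — newest first]: 94 @ $25.65 = $2,411.10
May 13, 353 sold [LIFO — newest first]: 264 @ $25.65 + 42 @ $26.70 + 47 @ $23.00 = $8,974.00
Total COGS = $6,644.00 + $9,025.80 + $2,411.10 + $8,974.00 = $27,054.90
Ending inventory: 66 @ $21.95 + 2 @ $23.00 = $1,494.70

2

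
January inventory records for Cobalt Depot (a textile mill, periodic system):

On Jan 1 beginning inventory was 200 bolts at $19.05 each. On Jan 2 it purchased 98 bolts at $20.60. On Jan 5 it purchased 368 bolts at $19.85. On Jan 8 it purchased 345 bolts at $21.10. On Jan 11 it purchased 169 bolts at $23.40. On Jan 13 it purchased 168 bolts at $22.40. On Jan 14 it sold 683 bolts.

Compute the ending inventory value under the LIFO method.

Ending inventory = $13,113.75

Jan 14, 683 sold [LIFO — newest first]: 168 @ $22.40 + 169 @ $23.40 + 345 @ $21.10 + 1 @ $19.85 = $15,017.15
Ending inventory: 200 @ $19.05 + 98 @ $20.60 + 367 @ $19.85 = $13,113.75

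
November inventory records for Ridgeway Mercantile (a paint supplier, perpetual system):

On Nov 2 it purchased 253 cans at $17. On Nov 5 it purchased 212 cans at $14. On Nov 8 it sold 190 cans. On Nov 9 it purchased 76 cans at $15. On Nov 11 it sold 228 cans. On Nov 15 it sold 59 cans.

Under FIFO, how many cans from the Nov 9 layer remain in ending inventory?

Nov 8, 190 sold [FIFO — oldest first]: 190 @ $17 = $3,230
Nov 11, 228 sold [FIFO — oldest first]: 63 @ $17 + 165 @ $14 = $3,381
Nov 15, 59 sold [FIFO — oldest first]: 47 @ $14 + 12 @ $15 = $838
Total COGS = $3,230 + $3,381 + $838 = $7,449
Ending inventory: 64 @ $15 = $960
Check: goods available $8,409 = COGS $7,449 + ending $960

64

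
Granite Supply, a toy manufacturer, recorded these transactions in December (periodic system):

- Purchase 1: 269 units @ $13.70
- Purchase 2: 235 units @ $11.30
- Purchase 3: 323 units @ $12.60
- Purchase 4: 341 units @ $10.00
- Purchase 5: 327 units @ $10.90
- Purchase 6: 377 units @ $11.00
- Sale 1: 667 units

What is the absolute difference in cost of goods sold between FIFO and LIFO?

$1,086.60

FIFO COGS: 269 @ $13.70 + 235 @ $11.30 + 163 @ $12.60 = $8,394.60
LIFO COGS: 377 @ $11.00 + 290 @ $10.90 = $7,308.00
Difference = |$8,394.60 − $7,308.00| = $1,086.60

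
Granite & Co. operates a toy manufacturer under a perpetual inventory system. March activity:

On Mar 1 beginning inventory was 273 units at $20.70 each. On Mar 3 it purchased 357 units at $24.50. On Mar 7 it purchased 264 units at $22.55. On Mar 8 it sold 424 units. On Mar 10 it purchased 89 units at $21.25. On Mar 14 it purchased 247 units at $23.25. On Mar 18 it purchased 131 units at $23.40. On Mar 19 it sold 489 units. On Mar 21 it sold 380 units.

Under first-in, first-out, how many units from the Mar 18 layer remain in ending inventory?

68

Mar 8, 424 sold [FIFO — oldest first]: 273 @ $20.70 + 151 @ $24.50 = $9,350.60
Mar 19, 489 sold [FIFO — oldest first]: 206 @ $24.50 + 264 @ $22.55 + 19 @ $21.25 = $11,403.95
Mar 21, 380 sold [FIFO — oldest first]: 70 @ $21.25 + 247 @ $23.25 + 63 @ $23.40 = $8,704.45
Total COGS = $9,350.60 + $11,403.95 + $8,704.45 = $29,459.00
Ending inventory: 68 @ $23.40 = $1,591.20
Check: goods available $31,050.20 = COGS $29,459.00 + ending $1,591.20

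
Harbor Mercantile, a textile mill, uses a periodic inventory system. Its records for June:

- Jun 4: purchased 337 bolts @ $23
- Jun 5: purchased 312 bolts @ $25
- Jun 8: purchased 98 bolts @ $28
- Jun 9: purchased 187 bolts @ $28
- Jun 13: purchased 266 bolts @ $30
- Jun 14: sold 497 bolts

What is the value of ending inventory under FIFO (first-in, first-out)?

Jun 14, 497 sold [FIFO — oldest first]: 337 @ $23 + 160 @ $25 = $11,751
Ending inventory: 152 @ $25 + 98 @ $28 + 187 @ $28 + 266 @ $30 = $19,760
Check: goods available $31,511 = COGS $11,751 + ending $19,760

Ending inventory = $19,760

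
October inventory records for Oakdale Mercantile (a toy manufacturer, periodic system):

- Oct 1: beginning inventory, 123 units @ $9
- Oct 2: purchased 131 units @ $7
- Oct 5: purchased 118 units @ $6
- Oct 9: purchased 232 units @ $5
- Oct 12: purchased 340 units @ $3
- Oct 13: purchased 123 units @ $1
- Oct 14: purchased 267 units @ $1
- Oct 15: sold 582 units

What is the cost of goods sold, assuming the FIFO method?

Oct 15, 582 sold [FIFO — oldest first]: 123 @ $9 + 131 @ $7 + 118 @ $6 + 210 @ $5 = $3,782
Ending inventory: 22 @ $5 + 340 @ $3 + 123 @ $1 + 267 @ $1 = $1,520

COGS = $3,782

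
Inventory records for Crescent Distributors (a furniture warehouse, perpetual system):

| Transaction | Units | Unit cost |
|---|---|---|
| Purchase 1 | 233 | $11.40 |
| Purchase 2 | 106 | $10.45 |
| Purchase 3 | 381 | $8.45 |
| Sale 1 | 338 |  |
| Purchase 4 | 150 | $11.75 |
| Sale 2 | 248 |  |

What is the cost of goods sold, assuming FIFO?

Sale 1 (338) [FIFO — oldest first]: 233 @ $11.40 + 105 @ $10.45 = $3,753.45
Sale 2 (248) [FIFO — oldest first]: 1 @ $10.45 + 247 @ $8.45 = $2,097.60
Total COGS = $3,753.45 + $2,097.60 = $5,851.05
Ending inventory: 134 @ $8.45 + 150 @ $11.75 = $2,894.80

COGS = $5,851.05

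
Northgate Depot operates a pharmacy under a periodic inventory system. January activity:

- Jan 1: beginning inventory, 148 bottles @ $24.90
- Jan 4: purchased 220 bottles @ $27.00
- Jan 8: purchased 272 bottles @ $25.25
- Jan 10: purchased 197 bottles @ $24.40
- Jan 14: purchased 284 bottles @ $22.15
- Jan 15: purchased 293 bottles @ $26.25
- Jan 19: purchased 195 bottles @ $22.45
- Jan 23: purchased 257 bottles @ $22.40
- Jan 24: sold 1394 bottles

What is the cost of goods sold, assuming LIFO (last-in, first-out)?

COGS = $33,165.20

Jan 24, 1394 sold [LIFO — newest first]: 257 @ $22.40 + 195 @ $22.45 + 293 @ $26.25 + 284 @ $22.15 + 197 @ $24.40 + 168 @ $25.25 = $33,165.20
Ending inventory: 148 @ $24.90 + 220 @ $27.00 + 104 @ $25.25 = $12,251.20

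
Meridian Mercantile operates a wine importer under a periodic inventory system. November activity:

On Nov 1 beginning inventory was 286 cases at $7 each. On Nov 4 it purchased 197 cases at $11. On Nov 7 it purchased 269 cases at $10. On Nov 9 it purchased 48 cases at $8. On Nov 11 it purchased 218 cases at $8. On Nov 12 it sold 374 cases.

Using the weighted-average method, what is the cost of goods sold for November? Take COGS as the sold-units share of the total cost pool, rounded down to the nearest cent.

COGS = $3,301.70

Nov 12, sell 374: 374/1018 × $8,987.00 → $3,301.70
Ending inventory (cost pool remaining) = $5,685.30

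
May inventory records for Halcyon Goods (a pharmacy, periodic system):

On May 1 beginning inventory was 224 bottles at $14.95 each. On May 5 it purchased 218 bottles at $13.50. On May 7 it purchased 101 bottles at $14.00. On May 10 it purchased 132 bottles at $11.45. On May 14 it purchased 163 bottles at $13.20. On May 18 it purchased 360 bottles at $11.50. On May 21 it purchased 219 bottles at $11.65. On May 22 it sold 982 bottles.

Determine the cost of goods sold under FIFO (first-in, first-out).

COGS = $13,024.80

May 22, 982 sold [FIFO — oldest first]: 224 @ $14.95 + 218 @ $13.50 + 101 @ $14.00 + 132 @ $11.45 + 163 @ $13.20 + 144 @ $11.50 = $13,024.80
Ending inventory: 216 @ $11.50 + 219 @ $11.65 = $5,035.35
Check: goods available $18,060.15 = COGS $13,024.80 + ending $5,035.35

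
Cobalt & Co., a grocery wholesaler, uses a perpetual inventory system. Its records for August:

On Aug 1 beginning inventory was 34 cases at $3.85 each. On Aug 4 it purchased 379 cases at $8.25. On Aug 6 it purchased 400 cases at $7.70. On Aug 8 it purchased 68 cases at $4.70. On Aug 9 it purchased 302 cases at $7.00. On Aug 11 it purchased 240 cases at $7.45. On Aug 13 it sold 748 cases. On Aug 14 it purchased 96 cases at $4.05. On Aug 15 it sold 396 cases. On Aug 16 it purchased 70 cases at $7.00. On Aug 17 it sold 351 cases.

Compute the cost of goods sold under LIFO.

Aug 13, 748 sold [LIFO — newest first]: 240 @ $7.45 + 302 @ $7.00 + 68 @ $4.70 + 138 @ $7.70 = $5,284.20
Aug 15, 396 sold [LIFO — newest first]: 96 @ $4.05 + 262 @ $7.70 + 38 @ $8.25 = $2,719.70
Aug 17, 351 sold [LIFO — newest first]: 70 @ $7.00 + 281 @ $8.25 = $2,808.25
Total COGS = $5,284.20 + $2,719.70 + $2,808.25 = $10,812.15
Ending inventory: 34 @ $3.85 + 60 @ $8.25 = $625.90
Check: goods available $11,438.05 = COGS $10,812.15 + ending $625.90

COGS = $10,812.15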